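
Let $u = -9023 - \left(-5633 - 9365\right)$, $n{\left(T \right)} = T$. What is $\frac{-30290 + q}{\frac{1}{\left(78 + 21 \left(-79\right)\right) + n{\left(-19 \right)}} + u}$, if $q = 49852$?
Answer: $\frac{31299200}{9559999} \approx 3.274$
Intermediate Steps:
$u = 5975$ ($u = -9023 - -14998 = -9023 + 14998 = 5975$)
$\frac{-30290 + q}{\frac{1}{\left(78 + 21 \left(-79\right)\right) + n{\left(-19 \right)}} + u} = \frac{-30290 + 49852}{\frac{1}{\left(78 + 21 \left(-79\right)\right) - 19} + 5975} = \frac{19562}{\frac{1}{\left(78 - 1659\right) - 19} + 5975} = \frac{19562}{\frac{1}{-1581 - 19} + 5975} = \frac{19562}{\frac{1}{-1600} + 5975} = \frac{19562}{- \frac{1}{1600} + 5975} = \frac{19562}{\frac{9559999}{1600}} = 19562 \cdot \frac{1600}{9559999} = \frac{31299200}{9559999}$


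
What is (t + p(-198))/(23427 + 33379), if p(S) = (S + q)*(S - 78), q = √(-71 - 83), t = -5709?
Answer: 48939/56806 - 138*I*√154/28403 ≈ 0.86151 - 0.060294*I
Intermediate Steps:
q = I*√154 (q = √(-154) = I*√154 ≈ 12.41*I)
p(S) = (-78 + S)*(S + I*√154) (p(S) = (S + I*√154)*(S - 78) = (S + I*√154)*(-78 + S) = (-78 + S)*(S + I*√154))
(t + p(-198))/(23427 + 33379) = (-5709 + ((-198)² - 78*(-198) - 78*I*√154 + I*(-198)*√154))/(23427 + 33379) = (-5709 + (39204 + 15444 - 78*I*√154 - 198*I*√154))/56806 = (-5709 + (54648 - 276*I*√154))*(1/56806) = (48939 - 276*I*√154)*(1/56806) = 48939/56806 - 138*I*√154/28403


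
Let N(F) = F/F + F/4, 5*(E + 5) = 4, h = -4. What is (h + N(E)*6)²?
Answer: 1849/100 ≈ 18.490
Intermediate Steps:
E = -21/5 (E = -5 + (⅕)*4 = -5 + ⅘ = -21/5 ≈ -4.2000)
N(F) = 1 + F/4 (N(F) = 1 + F*(¼) = 1 + F/4)
(h + N(E)*6)² = (-4 + (1 + (¼)*(-21/5))*6)² = (-4 + (1 - 21/20)*6)² = (-4 - 1/20*6)² = (-4 - 3/10)² = (-43/10)² = 1849/100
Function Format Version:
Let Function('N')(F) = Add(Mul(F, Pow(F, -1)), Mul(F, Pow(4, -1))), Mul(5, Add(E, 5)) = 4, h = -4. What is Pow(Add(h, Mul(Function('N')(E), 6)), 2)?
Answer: Rational(1849, 100) ≈ 18.490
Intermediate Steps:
E = Rational(-21, 5) (E = Add(-5, Mul(Rational(1, 5), 4)) = Add(-5, Rational(4, 5)) = Rational(-21, 5) ≈ -4.2000)
Function('N')(F) = Add(1, Mul(Rational(1, 4), F)) (Function('N')(F) = Add(1, Mul(F, Rational(1, 4))) = Add(1, Mul(Rational(1, 4), F)))
Pow(Add(h, Mul(Function('N')(E), 6)), 2) = Pow(Add(-4, Mul(Add(1, Mul(Rational(1, 4), Rational(-21, 5))), 6)), 2) = Pow(Add(-4, Mul(Add(1, Rational(-21, 20)), 6)), 2) = Pow(Add(-4, Mul(Rational(-1, 20), 6)), 2) = Pow(Add(-4, Rational(-3, 10)), 2) = Pow(Rational(-43, 10), 2) = Rational(1849, 100)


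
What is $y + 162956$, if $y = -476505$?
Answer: $-313549$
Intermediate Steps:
$y + 162956 = -476505 + 162956 = -313549$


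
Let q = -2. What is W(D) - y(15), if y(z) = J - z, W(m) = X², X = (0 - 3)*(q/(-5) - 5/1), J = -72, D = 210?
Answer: 6936/25 ≈ 277.44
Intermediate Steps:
X = 69/5 (X = (0 - 3)*(-2/(-5) - 5/1) = -3*(-2*(-⅕) - 5*1) = -3*(⅖ - 5) = -3*(-23/5) = 69/5 ≈ 13.800)
W(m) = 4761/25 (W(m) = (69/5)² = 4761/25)
y(z) = -72 - z
W(D) - y(15) = 4761/25 - (-72 - 1*15) = 4761/25 - (-72 - 15) = 4761/25 - 1*(-87) = 4761/25 + 87 = 6936/25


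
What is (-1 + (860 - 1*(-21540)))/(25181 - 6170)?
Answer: 22399/19011 ≈ 1.1782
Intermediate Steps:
(-1 + (860 - 1*(-21540)))/(25181 - 6170) = (-1 + (860 + 21540))/19011 = (-1 + 22400)*(1/19011) = 22399*(1/19011) = 22399/19011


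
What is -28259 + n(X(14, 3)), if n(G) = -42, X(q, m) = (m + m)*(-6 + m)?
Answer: -28301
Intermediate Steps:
X(q, m) = 2*m*(-6 + m) (X(q, m) = (2*m)*(-6 + m) = 2*m*(-6 + m))
-28259 + n(X(14, 3)) = -28259 - 42 = -28301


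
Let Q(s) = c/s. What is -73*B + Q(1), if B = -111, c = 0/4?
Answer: 8103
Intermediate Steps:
c = 0 (c = 0*(¼) = 0)
Q(s) = 0 (Q(s) = 0/s = 0)
-73*B + Q(1) = -73*(-111) + 0 = 8103 + 0 = 8103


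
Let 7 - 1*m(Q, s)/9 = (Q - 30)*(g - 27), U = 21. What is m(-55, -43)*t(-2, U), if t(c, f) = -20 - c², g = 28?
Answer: -19872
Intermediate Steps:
m(Q, s) = 333 - 9*Q (m(Q, s) = 63 - 9*(Q - 30)*(28 - 27) = 63 - 9*(-30 + Q) = 63 + (270 - 9*Q) = 333 - 9*Q)
m(-55, -43)*t(-2, U) = (333 - 9*(-55))*(-20 - 1*(-2)²) = (333 + 495)*(-20 - 1*4) = 828*(-20 - 4) = 828*(-24) = -19872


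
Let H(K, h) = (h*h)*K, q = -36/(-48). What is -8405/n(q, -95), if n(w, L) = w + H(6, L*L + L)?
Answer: -33620/1913877603 ≈ -1.7566e-5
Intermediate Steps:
q = 3/4 (q = -36*(-1/48) = 3/4 ≈ 0.75000)
H(K, h) = K*h**2 (H(K, h) = h**2*K = K*h**2)
n(w, L) = w + 6*(L + L**2)**2 (n(w, L) = w + 6*(L*L + L)**2 = w + 6*(L**2 + L)**2 = w + 6*(L + L**2)**2)
-8405/n(q, -95) = -8405/(3/4 + 6*(-95)**2*(1 - 95)**2) = -8405/(3/4 + 6*9025*(-94)**2) = -8405/(3/4 + 6*9025*8836) = -8405/(3/4 + 478469400) = -8405/1913877603/4 = -8405*4/1913877603 = -33620/1913877603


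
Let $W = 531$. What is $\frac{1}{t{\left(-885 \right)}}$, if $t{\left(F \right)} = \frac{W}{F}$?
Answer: $- \frac{5}{3} \approx -1.6667$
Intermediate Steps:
$t{\left(F \right)} = \frac{531}{F}$
$\frac{1}{t{\left(-885 \right)}} = \frac{1}{531 \frac{1}{-885}} = \frac{1}{531 \left(- \frac{1}{885}\right)} = \frac{1}{- \frac{3}{5}} = - \frac{5}{3}$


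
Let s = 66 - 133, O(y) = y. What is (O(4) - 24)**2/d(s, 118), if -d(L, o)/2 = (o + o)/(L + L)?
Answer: 6700/59 ≈ 113.56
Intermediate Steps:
s = -67
d(L, o) = -2*o/L (d(L, o) = -2*(o + o)/(L + L) = -2*2*o/(2*L) = -2*2*o*1/(2*L) = -2*o/L)
(O(4) - 24)**2/d(s, 118) = (4 - 24)**2/((-2*118/(-67))) = (-20)**2/((-2*118*(-1/67))) = 400/(236/67) = 400*(67/236) = 6700/59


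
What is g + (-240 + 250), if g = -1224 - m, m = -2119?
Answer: 905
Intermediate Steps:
g = 895 (g = -1224 - 1*(-2119) = -1224 + 2119 = 895)
g + (-240 + 250) = 895 + (-240 + 250) = 895 + 10 = 905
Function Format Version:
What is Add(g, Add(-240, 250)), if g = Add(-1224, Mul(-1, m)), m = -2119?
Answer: 905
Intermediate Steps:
g = 895 (g = Add(-1224, Mul(-1, -2119)) = Add(-1224, 2119) = 895)
Add(g, Add(-240, 250)) = Add(895, Add(-240, 250)) = Add(895, 10) = 905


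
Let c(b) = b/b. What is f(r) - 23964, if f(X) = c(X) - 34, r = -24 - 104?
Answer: -23997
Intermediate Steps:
r = -128
c(b) = 1
f(X) = -33 (f(X) = 1 - 34 = -33)
f(r) - 23964 = -33 - 23964 = -23997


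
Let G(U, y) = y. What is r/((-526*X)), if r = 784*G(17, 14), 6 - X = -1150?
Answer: -1372/76007 ≈ -0.018051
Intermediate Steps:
X = 1156 (X = 6 - 1*(-1150) = 6 + 1150 = 1156)
r = 10976 (r = 784*14 = 10976)
r/((-526*X)) = 10976/((-526*1156)) = 10976/(-608056) = 10976*(-1/608056) = -1372/76007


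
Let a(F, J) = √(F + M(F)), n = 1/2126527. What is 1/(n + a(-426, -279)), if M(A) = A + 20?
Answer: 2126527/3762401411998529 - 36176936653832*I*√13/3762401411998529 ≈ 5.652e-10 - 0.034669*I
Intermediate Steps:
M(A) = 20 + A
n = 1/2126527 ≈ 4.7025e-7
a(F, J) = √(20 + 2*F) (a(F, J) = √(F + (20 + F)) = √(20 + 2*F))
1/(n + a(-426, -279)) = 1/(1/2126527 + √(20 + 2*(-426))) = 1/(1/2126527 + √(20 - 852)) = 1/(1/2126527 + √(-832)) = 1/(1/2126527 + 8*I*√13)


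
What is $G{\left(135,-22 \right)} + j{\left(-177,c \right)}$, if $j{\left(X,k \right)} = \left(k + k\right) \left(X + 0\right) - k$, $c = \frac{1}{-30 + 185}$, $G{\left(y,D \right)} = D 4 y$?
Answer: $- \frac{368351}{31} \approx -11882.0$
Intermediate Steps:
$G{\left(y,D \right)} = 4 D y$
$c = \frac{1}{155} \approx 0.0064516$
$j{\left(X,k \right)} = - k + 2 X k$ ($j{\left(X,k \right)} = 2 k X - k = 2 X k - k = - k + 2 X k$)
$G{\left(135,-22 \right)} + j{\left(-177,c \right)} = 4 \left(-22\right) 135 + \frac{-1 + 2 \left(-177\right)}{155} = -11880 + \frac{-1 - 354}{155} = -11880 + \frac{1}{155} \left(-355\right) = -11880 - \frac{71}{31} = - \frac{368351}{31}$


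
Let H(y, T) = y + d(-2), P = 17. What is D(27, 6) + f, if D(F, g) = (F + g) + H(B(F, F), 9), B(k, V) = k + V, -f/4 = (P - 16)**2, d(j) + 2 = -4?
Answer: 77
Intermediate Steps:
d(j) = -6 (d(j) = -2 - 4 = -6)
f = -4 (f = -4*(17 - 16)**2 = -4*1**2 = -4*1 = -4)
B(k, V) = V + k
H(y, T) = -6 + y (H(y, T) = y - 6 = -6 + y)
D(F, g) = -6 + g + 3*F (D(F, g) = (F + g) + (-6 + (F + F)) = (F + g) + (-6 + 2*F) = -6 + g + 3*F)
D(27, 6) + f = (-6 + 6 + 3*27) - 4 = (-6 + 6 + 81) - 4 = 81 - 4 = 77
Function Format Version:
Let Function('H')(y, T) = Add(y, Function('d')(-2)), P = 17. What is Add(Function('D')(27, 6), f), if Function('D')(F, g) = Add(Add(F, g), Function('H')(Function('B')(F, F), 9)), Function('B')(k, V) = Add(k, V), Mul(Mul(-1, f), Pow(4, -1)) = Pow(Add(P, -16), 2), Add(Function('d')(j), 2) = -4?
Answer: 77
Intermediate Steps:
Function('d')(j) = -6 (Function('d')(j) = Add(-2, -4) = -6)
f = -4 (f = Mul(-4, Pow(Add(17, -16), 2)) = Mul(-4, Pow(1, 2)) = Mul(-4, 1) = -4)
Function('B')(k, V) = Add(V, k)
Function('H')(y, T) = Add(-6, y) (Function('H')(y, T) = Add(y, -6) = Add(-6, y))
Function('D')(F, g) = Add(-6, g, Mul(3, F)) (Function('D')(F, g) = Add(Add(F, g), Add(-6, Add(F, F))) = Add(Add(F, g), Add(-6, Mul(2, F))) = Add(-6, g, Mul(3, F)))
Add(Function('D')(27, 6), f) = Add(Add(-6, 6, Mul(3, 27)), -4) = Add(Add(-6, 6, 81), -4) = Add(81, -4) = 77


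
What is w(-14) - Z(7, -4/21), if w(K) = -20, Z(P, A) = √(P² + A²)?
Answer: -20 - 5*√865/21 ≈ -27.003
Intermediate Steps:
Z(P, A) = √(A² + P²)
w(-14) - Z(7, -4/21) = -20 - √((-4/21)² + 7²) = -20 - √((-4*1/21)² + 49) = -20 - √((-4/21)² + 49) = -20 - √(16/441 + 49) = -20 - √(21625/441) = -20 - 5*√865/21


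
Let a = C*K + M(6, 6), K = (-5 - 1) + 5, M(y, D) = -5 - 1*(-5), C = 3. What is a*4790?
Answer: -14370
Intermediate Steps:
M(y, D) = 0 (M(y, D) = -5 + 5 = 0)
K = -1 (K = -6 + 5 = -1)
a = -3 (a = 3*(-1) + 0 = -3 + 0 = -3)
a*4790 = -3*4790 = -14370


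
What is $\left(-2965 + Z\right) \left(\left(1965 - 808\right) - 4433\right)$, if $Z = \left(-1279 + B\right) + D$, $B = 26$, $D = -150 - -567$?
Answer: $12452076$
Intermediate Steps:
$D = 417$ ($D = -150 + 567 = 417$)
$Z = -836$ ($Z = \left(-1279 + 26\right) + 417 = -1253 + 417 = -836$)
$\left(-2965 + Z\right) \left(\left(1965 - 808\right) - 4433\right) = \left(-2965 - 836\right) \left(\left(1965 - 808\right) - 4433\right) = - 3801 \left(\left(1965 - 808\right) - 4433\right) = - 3801 \left(1157 - 4433\right) = \left(-3801\right) \left(-3276\right) = 12452076$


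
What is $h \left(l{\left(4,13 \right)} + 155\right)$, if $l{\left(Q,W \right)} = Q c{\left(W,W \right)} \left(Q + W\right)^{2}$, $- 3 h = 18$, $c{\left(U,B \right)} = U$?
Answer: $-91098$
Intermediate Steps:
$h = -6$ ($h = \left(- \frac{1}{3}\right) 18 = -6$)
$l{\left(Q,W \right)} = Q W \left(Q + W\right)^{2}$
$h \left(l{\left(4,13 \right)} + 155\right) = - 6 \left(4 \cdot 13 \left(4 + 13\right)^{2} + 155\right) = - 6 \left(4 \cdot 13 \cdot 17^{2} + 155\right) = - 6 \left(4 \cdot 13 \cdot 289 + 155\right) = - 6 \left(15028 + 155\right) = \left(-6\right) 15183 = -91098$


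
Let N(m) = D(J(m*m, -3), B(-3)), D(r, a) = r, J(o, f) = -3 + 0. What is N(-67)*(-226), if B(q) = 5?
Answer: 678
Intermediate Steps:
J(o, f) = -3
N(m) = -3
N(-67)*(-226) = -3*(-226) = 678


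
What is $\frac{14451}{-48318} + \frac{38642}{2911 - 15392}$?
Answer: $- \frac{682489029}{201018986} \approx -3.3951$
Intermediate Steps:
$\frac{14451}{-48318} + \frac{38642}{2911 - 15392} = 14451 \left(- \frac{1}{48318}\right) + \frac{38642}{-12481} = - \frac{4817}{16106} + 38642 \left(- \frac{1}{12481}\right) = - \frac{4817}{16106} - \frac{38642}{12481} = - \frac{682489029}{201018986}$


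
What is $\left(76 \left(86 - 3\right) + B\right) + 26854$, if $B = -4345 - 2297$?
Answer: $26520$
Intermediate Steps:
$B = -6642$
$\left(76 \left(86 - 3\right) + B\right) + 26854 = \left(76 \left(86 - 3\right) - 6642\right) + 26854 = \left(76 \cdot 83 - 6642\right) + 26854 = \left(6308 - 6642\right) + 26854 = -334 + 26854 = 26520$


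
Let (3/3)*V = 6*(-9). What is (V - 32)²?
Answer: 7396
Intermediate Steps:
V = -54 (V = 6*(-9) = -54)
(V - 32)² = (-54 - 32)² = (-86)² = 7396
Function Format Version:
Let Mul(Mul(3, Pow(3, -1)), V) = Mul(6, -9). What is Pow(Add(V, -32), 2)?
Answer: 7396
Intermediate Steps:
V = -54 (V = Mul(6, -9) = -54)
Pow(Add(V, -32), 2) = Pow(Add(-54, -32), 2) = Pow(-86, 2) = 7396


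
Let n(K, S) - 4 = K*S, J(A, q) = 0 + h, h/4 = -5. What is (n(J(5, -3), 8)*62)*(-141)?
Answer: 1363752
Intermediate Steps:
h = -20 (h = 4*(-5) = -20)
J(A, q) = -20 (J(A, q) = 0 - 20 = -20)
n(K, S) = 4 + K*S
(n(J(5, -3), 8)*62)*(-141) = ((4 - 20*8)*62)*(-141) = ((4 - 160)*62)*(-141) = -156*62*(-141) = -9672*(-141) = 1363752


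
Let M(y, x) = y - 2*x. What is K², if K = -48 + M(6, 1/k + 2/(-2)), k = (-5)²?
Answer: 1004004/625 ≈ 1606.4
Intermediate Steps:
k = 25
M(y, x) = y - 2*x
K = -1002/25 (K = -48 + (6 - 2*(1/25 + 2/(-2))) = -48 + (6 - 2*(1*(1/25) + 2*(-½))) = -48 + (6 - 2*(1/25 - 1)) = -48 + (6 - 2*(-24/25)) = -48 + (6 + 48/25) = -48 + 198/25 = -1002/25 ≈ -40.080)
K² = (-1002/25)² = 1004004/625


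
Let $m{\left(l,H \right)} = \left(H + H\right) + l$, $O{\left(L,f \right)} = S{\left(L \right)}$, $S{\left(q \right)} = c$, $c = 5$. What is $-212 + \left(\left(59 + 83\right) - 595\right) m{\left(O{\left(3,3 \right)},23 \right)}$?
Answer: $-23315$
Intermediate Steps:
$S{\left(q \right)} = 5$
$O{\left(L,f \right)} = 5$
$m{\left(l,H \right)} = l + 2 H$ ($m{\left(l,H \right)} = 2 H + l = l + 2 H$)
$-212 + \left(\left(59 + 83\right) - 595\right) m{\left(O{\left(3,3 \right)},23 \right)} = -212 + \left(\left(59 + 83\right) - 595\right) \left(5 + 2 \cdot 23\right) = -212 + \left(142 - 595\right) \left(5 + 46\right) = -212 - 23103 = -23315$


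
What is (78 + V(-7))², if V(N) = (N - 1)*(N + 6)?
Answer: 7396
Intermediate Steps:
V(N) = (-1 + N)*(6 + N)
(78 + V(-7))² = (78 + (-6 + (-7)² + 5*(-7)))² = (78 + (-6 + 49 - 35))² = (78 + 8)² = 86² = 7396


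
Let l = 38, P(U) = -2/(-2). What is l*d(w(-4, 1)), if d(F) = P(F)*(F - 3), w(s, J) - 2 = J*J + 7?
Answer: 266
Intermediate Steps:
w(s, J) = 9 + J**2 (w(s, J) = 2 + (J*J + 7) = 2 + (J**2 + 7) = 2 + (7 + J**2) = 9 + J**2)
P(U) = 1 (P(U) = -2*(-1/2) = 1)
d(F) = -3 + F (d(F) = 1*(F - 3) = 1*(-3 + F) = -3 + F)
l*d(w(-4, 1)) = 38*(-3 + (9 + 1**2)) = 38*(-3 + (9 + 1)) = 38*(-3 + 10) = 38*7 = 266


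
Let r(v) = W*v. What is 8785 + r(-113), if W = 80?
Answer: -255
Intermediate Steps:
r(v) = 80*v
8785 + r(-113) = 8785 + 80*(-113) = 8785 - 9040 = -255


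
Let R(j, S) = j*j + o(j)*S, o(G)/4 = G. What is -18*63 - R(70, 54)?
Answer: -21154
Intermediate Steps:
o(G) = 4*G
R(j, S) = j² + 4*S*j (R(j, S) = j*j + (4*j)*S = j² + 4*S*j)
-18*63 - R(70, 54) = -18*63 - 70*(70 + 4*54) = -1134 - 70*(70 + 216) = -1134 - 70*286 = -1134 - 1*20020 = -1134 - 20020 = -21154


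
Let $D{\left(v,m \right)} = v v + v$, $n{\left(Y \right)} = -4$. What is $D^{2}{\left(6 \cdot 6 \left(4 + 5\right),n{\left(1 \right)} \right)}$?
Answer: $11088090000$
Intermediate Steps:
$D{\left(v,m \right)} = v + v^{2}$ ($D{\left(v,m \right)} = v^{2} + v = v + v^{2}$)
$D^{2}{\left(6 \cdot 6 \left(4 + 5\right),n{\left(1 \right)} \right)} = \left(6 \cdot 6 \left(4 + 5\right) \left(1 + 6 \cdot 6 \left(4 + 5\right)\right)\right)^{2} = \left(36 \cdot 9 \left(1 + 36 \cdot 9\right)\right)^{2} = \left(324 \left(1 + 324\right)\right)^{2} = \left(324 \cdot 325\right)^{2} = 105300^{2} = 11088090000$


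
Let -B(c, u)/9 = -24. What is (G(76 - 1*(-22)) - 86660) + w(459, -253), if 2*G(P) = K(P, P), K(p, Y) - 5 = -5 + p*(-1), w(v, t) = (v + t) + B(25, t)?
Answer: -86287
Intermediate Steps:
B(c, u) = 216 (B(c, u) = -9*(-24) = 216)
w(v, t) = 216 + t + v (w(v, t) = (v + t) + 216 = (t + v) + 216 = 216 + t + v)
K(p, Y) = -p (K(p, Y) = 5 + (-5 + p*(-1)) = 5 + (-5 - p) = -p)
G(P) = -P/2 (G(P) = (-P)/2 = -P/2)
(G(76 - 1*(-22)) - 86660) + w(459, -253) = (-(76 - 1*(-22))/2 - 86660) + (216 - 253 + 459) = (-(76 + 22)/2 - 86660) + 422 = (-½*98 - 86660) + 422 = (-49 - 86660) + 422 = -86709 + 422 = -86287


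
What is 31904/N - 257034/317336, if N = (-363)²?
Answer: -11872412701/20907523692 ≈ -0.56785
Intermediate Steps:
N = 131769
31904/N - 257034/317336 = 31904/131769 - 257034/317336 = 31904*(1/131769) - 257034*1/317336 = 31904/131769 - 128517/158668 = -11872412701/20907523692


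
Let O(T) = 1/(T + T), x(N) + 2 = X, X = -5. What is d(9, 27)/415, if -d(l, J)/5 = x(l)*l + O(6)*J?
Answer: 243/332 ≈ 0.73193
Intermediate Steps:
x(N) = -7 (x(N) = -2 - 5 = -7)
O(T) = 1/(2*T)
d(l, J) = 35*l - 5*J/12 (d(l, J) = -5*(-7*l + ((1/2)/6)*J) = -5*(-7*l + ((1/2)*(1/6))*J) = -5*(-7*l + J/12) = 35*l - 5*J/12)
d(9, 27)/415 = (35*9 - 5/12*27)/415 = (315 - 45/4)*(1/415) = (1215/4)*(1/415) = 243/332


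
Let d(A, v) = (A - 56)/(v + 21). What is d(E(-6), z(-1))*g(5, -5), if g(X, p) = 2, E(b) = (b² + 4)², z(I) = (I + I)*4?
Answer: 3088/13 ≈ 237.54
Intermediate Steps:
z(I) = 8*I (z(I) = (2*I)*4 = 8*I)
E(b) = (4 + b²)²
d(A, v) = (-56 + A)/(21 + v)
d(E(-6), z(-1))*g(5, -5) = ((-56 + (4 + (-6)²)²)/(21 + 8*(-1)))*2 = ((-56 + (4 + 36)²)/(21 - 8))*2 = ((-56 + 40²)/13)*2 = ((-56 + 1600)/13)*2 = ((1/13)*1544)*2 = (1544/13)*2 = 3088/13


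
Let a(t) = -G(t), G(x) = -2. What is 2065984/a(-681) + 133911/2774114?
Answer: 2865637702999/2774114 ≈ 1.0330e+6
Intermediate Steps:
a(t) = 2 (a(t) = -1*(-2) = 2)
2065984/a(-681) + 133911/2774114 = 2065984/2 + 133911/2774114 = 2065984*(1/2) + 133911*(1/2774114) = 1032992 + 133911/2774114 = 2865637702999/2774114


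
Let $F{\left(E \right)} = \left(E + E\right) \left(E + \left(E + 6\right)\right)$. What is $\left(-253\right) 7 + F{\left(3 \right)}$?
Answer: $-1699$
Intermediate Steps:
$F{\left(E \right)} = 2 E \left(6 + 2 E\right)$ ($F{\left(E \right)} = 2 E \left(E + \left(6 + E\right)\right) = 2 E \left(6 + 2 E\right)$)
$\left(-253\right) 7 + F{\left(3 \right)} = \left(-253\right) 7 + 4 \cdot 3 \left(3 + 3\right) = -1771 + 4 \cdot 3 \cdot 6 = -1771 + 72 = -1699$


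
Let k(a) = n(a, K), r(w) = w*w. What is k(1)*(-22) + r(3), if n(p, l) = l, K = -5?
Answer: 119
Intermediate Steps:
r(w) = w**2
k(a) = -5
k(1)*(-22) + r(3) = -5*(-22) + 3**2 = 110 + 9 = 119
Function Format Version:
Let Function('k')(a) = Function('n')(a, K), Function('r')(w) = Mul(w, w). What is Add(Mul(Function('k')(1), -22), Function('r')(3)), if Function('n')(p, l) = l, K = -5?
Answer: 119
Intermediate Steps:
Function('r')(w) = Pow(w, 2)
Function('k')(a) = -5
Add(Mul(Function('k')(1), -22), Function('r')(3)) = Add(Mul(-5, -22), Pow(3, 2)) = Add(110, 9) = 119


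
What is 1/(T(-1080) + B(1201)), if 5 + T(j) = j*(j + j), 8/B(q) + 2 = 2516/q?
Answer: 57/132974119 ≈ 4.2865e-7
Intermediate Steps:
B(q) = 8/(-2 + 2516/q)
T(j) = -5 + 2*j² (T(j) = -5 + j*(j + j) = -5 + j*(2*j) = -5 + 2*j²)
1/(T(-1080) + B(1201)) = 1/((-5 + 2*(-1080)²) - 4*1201/(-1258 + 1201)) = 1/((-5 + 2*1166400) - 4*1201/(-57)) = 1/((-5 + 2332800) - 4*1201*(-1/57)) = 1/(2332795 + 4804/57) = 1/(132974119/57) = 57/132974119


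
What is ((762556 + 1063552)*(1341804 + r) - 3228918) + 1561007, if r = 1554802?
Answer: 5289513721537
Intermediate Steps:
((762556 + 1063552)*(1341804 + r) - 3228918) + 1561007 = ((762556 + 1063552)*(1341804 + 1554802) - 3228918) + 1561007 = (1826108*2896606 - 3228918) + 1561007 = (5289515389448 - 3228918) + 1561007 = 5289512160530 + 1561007 = 5289513721537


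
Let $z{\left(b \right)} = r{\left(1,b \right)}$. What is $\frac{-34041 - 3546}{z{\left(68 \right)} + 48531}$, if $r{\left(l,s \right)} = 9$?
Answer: $- \frac{12529}{16180} \approx -0.77435$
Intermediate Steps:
$z{\left(b \right)} = 9$
$\frac{-34041 - 3546}{z{\left(68 \right)} + 48531} = \frac{-34041 - 3546}{9 + 48531} = - \frac{37587}{48540} = \left(-37587\right) \frac{1}{48540} = - \frac{12529}{16180}$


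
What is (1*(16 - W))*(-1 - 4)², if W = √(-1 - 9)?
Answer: 400 - 25*I*√10 ≈ 400.0 - 79.057*I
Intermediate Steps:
W = I*√10 (W = √(-10) = I*√10 ≈ 3.1623*I)
(1*(16 - W))*(-1 - 4)² = (1*(16 - I*√10))*(-1 - 4)² = (1*(16 - I*√10))*(-5)² = (16 - I*√10)*25 = 400 - 25*I*√10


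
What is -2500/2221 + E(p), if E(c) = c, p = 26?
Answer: 55246/2221 ≈ 24.874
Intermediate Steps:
-2500/2221 + E(p) = -2500/2221 + 26 = 55246/2221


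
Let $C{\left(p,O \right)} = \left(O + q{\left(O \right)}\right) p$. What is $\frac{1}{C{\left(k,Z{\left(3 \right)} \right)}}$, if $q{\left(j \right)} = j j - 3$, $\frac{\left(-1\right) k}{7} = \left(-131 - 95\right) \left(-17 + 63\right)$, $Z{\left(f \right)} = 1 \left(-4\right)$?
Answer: $\frac{1}{654948} \approx 1.5268 \cdot 10^{-6}$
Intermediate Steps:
$Z{\left(f \right)} = -4$
$k = 72772$ ($k = - 7 \left(-131 - 95\right) \left(-17 + 63\right) = - 7 \left(\left(-226\right) 46\right) = \left(-7\right) \left(-10396\right) = 72772$)
$q{\left(j \right)} = -3 + j^{2}$ ($q{\left(j \right)} = j^{2} - 3 = -3 + j^{2}$)
$C{\left(p,O \right)} = p \left(-3 + O + O^{2}\right)$ ($C{\left(p,O \right)} = \left(O + \left(-3 + O^{2}\right)\right) p = \left(-3 + O + O^{2}\right) p = p \left(-3 + O + O^{2}\right)$)
$\frac{1}{C{\left(k,Z{\left(3 \right)} \right)}} = \frac{1}{72772 \left(-3 - 4 + \left(-4\right)^{2}\right)} = \frac{1}{72772 \left(-3 - 4 + 16\right)} = \frac{1}{72772 \cdot 9} = \frac{1}{654948}$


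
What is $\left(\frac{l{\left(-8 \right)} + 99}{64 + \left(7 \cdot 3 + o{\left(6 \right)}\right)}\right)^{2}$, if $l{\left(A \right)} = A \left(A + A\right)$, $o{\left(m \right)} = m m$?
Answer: $\frac{51529}{14641} \approx 3.5195$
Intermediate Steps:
$o{\left(m \right)} = m^{2}$
$l{\left(A \right)} = 2 A^{2}$ ($l{\left(A \right)} = A 2 A = 2 A^{2}$)
$\left(\frac{l{\left(-8 \right)} + 99}{64 + \left(7 \cdot 3 + o{\left(6 \right)}\right)}\right)^{2} = \left(\frac{2 \left(-8\right)^{2} + 99}{64 + \left(7 \cdot 3 + 6^{2}\right)}\right)^{2} = \left(\frac{2 \cdot 64 + 99}{64 + \left(21 + 36\right)}\right)^{2} = \left(\frac{128 + 99}{64 + 57}\right)^{2} = \left(\frac{227}{121}\right)^{2} = \frac{51529}{14641}$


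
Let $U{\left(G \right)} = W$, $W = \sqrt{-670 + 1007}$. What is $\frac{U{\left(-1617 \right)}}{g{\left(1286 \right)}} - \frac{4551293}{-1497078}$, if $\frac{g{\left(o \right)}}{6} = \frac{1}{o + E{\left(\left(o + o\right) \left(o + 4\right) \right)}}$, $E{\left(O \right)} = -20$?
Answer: $\frac{4551293}{1497078} + 211 \sqrt{337} \approx 3876.5$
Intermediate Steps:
$g{\left(o \right)} = \frac{6}{-20 + o}$ ($g{\left(o \right)} = \frac{6}{o - 20} = \frac{6}{-20 + o}$)
$W = \sqrt{337} \approx 18.358$
$U{\left(G \right)} = \sqrt{337}$
$\frac{U{\left(-1617 \right)}}{g{\left(1286 \right)}} - \frac{4551293}{-1497078} = \frac{\sqrt{337}}{6 \frac{1}{-20 + 1286}} - \frac{4551293}{-1497078} = \frac{\sqrt{337}}{6 \cdot \frac{1}{1266}} - - \frac{4551293}{1497078} = \frac{\sqrt{337}}{6 \cdot \frac{1}{1266}} + \frac{4551293}{1497078} = \sqrt{337} \frac{1}{\frac{1}{211}} + \frac{4551293}{1497078} = \sqrt{337} \cdot 211 + \frac{4551293}{1497078} = 211 \sqrt{337} + \frac{4551293}{1497078} = \frac{4551293}{1497078} + 211 \sqrt{337}$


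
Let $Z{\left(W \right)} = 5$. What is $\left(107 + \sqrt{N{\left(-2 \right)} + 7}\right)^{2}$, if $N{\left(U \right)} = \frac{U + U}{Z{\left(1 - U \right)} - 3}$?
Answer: $\left(107 + \sqrt{5}\right)^{2} \approx 11933.0$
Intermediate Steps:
$N{\left(U \right)} = U$ ($N{\left(U \right)} = \frac{U + U}{5 - 3} = \frac{2 U}{2} = 2 U \frac{1}{2} = U$)
$\left(107 + \sqrt{N{\left(-2 \right)} + 7}\right)^{2} = \left(107 + \sqrt{-2 + 7}\right)^{2} = \left(107 + \sqrt{5}\right)^{2}$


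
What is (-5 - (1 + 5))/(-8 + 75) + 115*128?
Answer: 986229/67 ≈ 14720.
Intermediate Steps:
(-5 - (1 + 5))/(-8 + 75) + 115*128 = (-5 - 1*6)/67 + 14720 = (-5 - 6)*(1/67) + 14720 = -11*1/67 + 14720 = -11/67 + 14720 = 986229/67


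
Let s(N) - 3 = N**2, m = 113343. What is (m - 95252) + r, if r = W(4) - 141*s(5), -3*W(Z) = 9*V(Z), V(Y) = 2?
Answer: 14137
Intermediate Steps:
s(N) = 3 + N**2
W(Z) = -6 (W(Z) = -3*2 = -1/3*18 = -6)
r = -3954 (r = -6 - 141*(3 + 5**2) = -6 - 141*(3 + 25) = -6 - 141*28 = -6 - 3948 = -3954)
(m - 95252) + r = (113343 - 95252) - 3954 = 18091 - 3954 = 14137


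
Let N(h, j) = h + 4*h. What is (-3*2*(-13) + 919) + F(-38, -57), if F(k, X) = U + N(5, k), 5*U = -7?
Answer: 5103/5 ≈ 1020.6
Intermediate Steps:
U = -7/5 (U = (⅕)*(-7) = -7/5 ≈ -1.4000)
N(h, j) = 5*h
F(k, X) = 118/5 (F(k, X) = -7/5 + 5*5 = -7/5 + 25 = 118/5)
(-3*2*(-13) + 919) + F(-38, -57) = (-3*2*(-13) + 919) + 118/5 = (-6*(-13) + 919) + 118/5 = (78 + 919) + 118/5 = 997 + 118/5 = 5103/5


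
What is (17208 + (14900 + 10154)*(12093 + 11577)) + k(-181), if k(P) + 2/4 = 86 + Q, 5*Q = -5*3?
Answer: 1186090941/2 ≈ 5.9305e+8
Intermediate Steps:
Q = -3 (Q = (-5*3)/5 = (⅕)*(-15) = -3)
k(P) = 165/2 (k(P) = -½ + (86 - 3) = -½ + 83 = 165/2)
(17208 + (14900 + 10154)*(12093 + 11577)) + k(-181) = (17208 + (14900 + 10154)*(12093 + 11577)) + 165/2 = (17208 + 25054*23670) + 165/2 = (17208 + 593028180) + 165/2 = 593045388 + 165/2 = 1186090941/2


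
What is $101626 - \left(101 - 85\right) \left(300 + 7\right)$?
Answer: $96714$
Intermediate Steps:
$101626 - \left(101 - 85\right) \left(300 + 7\right) = 101626 - \left(101 - 85\right) 307 = 101626 - 16 \cdot 307 = 101626 - 4912 = 96714$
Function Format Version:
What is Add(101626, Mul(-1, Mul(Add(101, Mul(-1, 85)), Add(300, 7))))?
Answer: 96714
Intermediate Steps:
Add(101626, Mul(-1, Mul(Add(101, Mul(-1, 85)), Add(300, 7)))) = Add(101626, Mul(-1, Mul(Add(101, -85), 307))) = Add(101626, Mul(-1, Mul(16, 307))) = Add(101626, Mul(-1, 4912)) = Add(101626, -4912) = 96714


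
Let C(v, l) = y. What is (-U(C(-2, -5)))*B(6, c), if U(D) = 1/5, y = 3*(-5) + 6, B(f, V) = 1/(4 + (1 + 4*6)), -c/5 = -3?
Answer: -1/145 ≈ -0.0068966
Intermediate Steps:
c = 15 (c = -5*(-3) = 15)
B(f, V) = 1/29 (B(f, V) = 1/(4 + (1 + 24)) = 1/(4 + 25) = 1/29)
y = -9 (y = -15 + 6 = -9)
C(v, l) = -9
U(D) = ⅕
(-U(C(-2, -5)))*B(6, c) = -1*⅕*(1/29) = -⅕*1/29 = -1/145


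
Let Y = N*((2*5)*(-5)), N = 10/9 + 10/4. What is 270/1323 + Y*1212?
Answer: -32168470/147 ≈ -2.1883e+5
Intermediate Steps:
N = 65/18 (N = 10*(1/9) + 10*(1/4) = 10/9 + 5/2 = 65/18 ≈ 3.6111)
Y = -1625/9 (Y = 65*((2*5)*(-5))/18 = 65*(10*(-5))/18 = (65/18)*(-50) = -1625/9 ≈ -180.56)
270/1323 + Y*1212 = 270/1323 - 1625/9*1212 = 270*(1/1323) - 656500/3 = 10/49 - 656500/3 = -32168470/147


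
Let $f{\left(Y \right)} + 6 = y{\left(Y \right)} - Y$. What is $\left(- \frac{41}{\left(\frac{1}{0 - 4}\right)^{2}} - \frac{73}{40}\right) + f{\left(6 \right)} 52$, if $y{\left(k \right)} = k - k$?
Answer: $- \frac{51273}{40} \approx -1281.8$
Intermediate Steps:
$y{\left(k \right)} = 0$
$f{\left(Y \right)} = -6 - Y$ ($f{\left(Y \right)} = -6 + \left(0 - Y\right) = -6 - Y$)
$\left(- \frac{41}{\left(\frac{1}{0 - 4}\right)^{2}} - \frac{73}{40}\right) + f{\left(6 \right)} 52 = \left(- \frac{41}{\left(\frac{1}{0 - 4}\right)^{2}} - \frac{73}{40}\right) + \left(-6 - 6\right) 52 = \left(- \frac{41}{\left(\frac{1}{-4}\right)^{2}} - \frac{73}{40}\right) + \left(-6 - 6\right) 52 = \left(- \frac{41}{\left(- \frac{1}{4}\right)^{2}} - \frac{73}{40}\right) - 624 = \left(- 41 \frac{1}{\frac{1}{16}} - \frac{73}{40}\right) - 624 = \left(\left(-41\right) 16 - \frac{73}{40}\right) - 624 = \left(-656 - \frac{73}{40}\right) - 624 = - \frac{26313}{40} - 624 = - \frac{51273}{40}$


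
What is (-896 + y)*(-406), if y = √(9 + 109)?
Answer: 363776 - 406*√118 ≈ 3.5937e+5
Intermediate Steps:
y = √118 ≈ 10.863
(-896 + y)*(-406) = (-896 + √118)*(-406) = 363776 - 406*√118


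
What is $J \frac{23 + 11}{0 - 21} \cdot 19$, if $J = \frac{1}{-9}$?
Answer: $\frac{646}{189} \approx 3.418$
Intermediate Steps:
$J = - \frac{1}{9} \approx -0.11111$
$J \frac{23 + 11}{0 - 21} \cdot 19 = - \frac{\left(23 + 11\right) \frac{1}{0 - 21}}{9} \cdot 19 = - \frac{34 \frac{1}{-21}}{9} \cdot 19 = - \frac{34 \left(- \frac{1}{21}\right)}{9} \cdot 19 = \left(- \frac{1}{9}\right) \left(- \frac{34}{21}\right) 19 = \frac{34}{189} \cdot 19 = \frac{646}{189}$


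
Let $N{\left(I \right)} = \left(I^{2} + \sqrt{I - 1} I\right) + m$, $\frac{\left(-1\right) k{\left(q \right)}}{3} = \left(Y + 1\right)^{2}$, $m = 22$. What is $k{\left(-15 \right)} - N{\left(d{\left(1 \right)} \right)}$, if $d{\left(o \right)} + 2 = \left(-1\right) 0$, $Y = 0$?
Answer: $-29 + 2 i \sqrt{3} \approx -29.0 + 3.4641 i$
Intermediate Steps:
$d{\left(o \right)} = -2$ ($d{\left(o \right)} = -2 - 0 = -2 + 0 = -2$)
$k{\left(q \right)} = -3$ ($k{\left(q \right)} = - 3 \left(0 + 1\right)^{2} = - 3 \cdot 1^{2} = \left(-3\right) 1 = -3$)
$N{\left(I \right)} = 22 + I^{2} + I \sqrt{-1 + I}$ ($N{\left(I \right)} = \left(I^{2} + \sqrt{I - 1} I\right) + 22 = \left(I^{2} + \sqrt{-1 + I} I\right) + 22 = \left(I^{2} + I \sqrt{-1 + I}\right) + 22 = 22 + I^{2} + I \sqrt{-1 + I}$)
$k{\left(-15 \right)} - N{\left(d{\left(1 \right)} \right)} = -3 - \left(22 + \left(-2\right)^{2} - 2 \sqrt{-1 - 2}\right) = -3 - \left(22 + 4 - 2 \sqrt{-3}\right) = -3 - \left(22 + 4 - 2 i \sqrt{3}\right) = -3 - \left(26 - 2 i \sqrt{3}\right) = -29 + 2 i \sqrt{3}$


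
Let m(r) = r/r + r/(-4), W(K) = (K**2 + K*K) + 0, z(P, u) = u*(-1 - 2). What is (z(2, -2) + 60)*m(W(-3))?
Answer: -231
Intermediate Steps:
z(P, u) = -3*u (z(P, u) = u*(-3) = -3*u)
W(K) = 2*K**2 (W(K) = (K**2 + K**2) + 0 = 2*K**2 + 0 = 2*K**2)
m(r) = 1 - r/4 (m(r) = 1 + r*(-1/4) = 1 - r/4)
(z(2, -2) + 60)*m(W(-3)) = (-3*(-2) + 60)*(1 - (-3)**2/2) = (6 + 60)*(1 - 9/2) = 66*(1 - 1/4*18) = 66*(1 - 9/2) = 66*(-7/2) = -231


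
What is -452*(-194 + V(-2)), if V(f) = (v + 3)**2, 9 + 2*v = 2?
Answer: 87575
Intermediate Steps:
v = -7/2 (v = -9/2 + (1/2)*2 = -9/2 + 1 = -7/2 ≈ -3.5000)
V(f) = 1/4 (V(f) = (-7/2 + 3)**2 = (-1/2)**2 = 1/4)
-452*(-194 + V(-2)) = -452*(-194 + 1/4) = -452*(-775/4) = 87575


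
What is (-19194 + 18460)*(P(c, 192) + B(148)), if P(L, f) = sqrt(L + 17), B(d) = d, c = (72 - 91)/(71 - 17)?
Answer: -108632 - 367*sqrt(5394)/9 ≈ -1.1163e+5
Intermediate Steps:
c = -19/54 ≈ -0.35185
P(L, f) = sqrt(17 + L)
(-19194 + 18460)*(P(c, 192) + B(148)) = (-19194 + 18460)*(sqrt(17 - 19/54) + 148) = -734*(sqrt(899/54) + 148) = -734*(sqrt(5394)/18 + 148) = -734*(148 + sqrt(5394)/18) = -108632 - 367*sqrt(5394)/9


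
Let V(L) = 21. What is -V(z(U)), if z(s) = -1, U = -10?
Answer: -21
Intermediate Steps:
-V(z(U)) = -1*21 = -21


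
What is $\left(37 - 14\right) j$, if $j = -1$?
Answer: $-23$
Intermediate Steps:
$\left(37 - 14\right) j = \left(37 - 14\right) \left(-1\right) = 23 \left(-1\right) = -23$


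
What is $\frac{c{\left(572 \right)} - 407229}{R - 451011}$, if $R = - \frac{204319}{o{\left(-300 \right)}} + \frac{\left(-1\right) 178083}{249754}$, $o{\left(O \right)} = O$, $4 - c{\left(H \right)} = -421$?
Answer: $\frac{15240138932400}{16870782162787} \approx 0.90335$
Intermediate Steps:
$c{\left(H \right)} = 425$ ($c{\left(H \right)} = 4 - -421 = 4 + 421 = 425$)
$R = \frac{25488031313}{37463100}$ ($R = - \frac{204319}{-300} + \frac{\left(-1\right) 178083}{249754} = \left(-204319\right) \left(- \frac{1}{300}\right) - \frac{178083}{249754} = \frac{204319}{300} - \frac{178083}{249754} = \frac{25488031313}{37463100} \approx 680.35$)
$\frac{c{\left(572 \right)} - 407229}{R - 451011} = \frac{425 - 407229}{\frac{25488031313}{37463100} - 451011} = - \frac{406804}{- \frac{16870782162787}{37463100}} = \left(-406804\right) \left(- \frac{37463100}{16870782162787}\right) = \frac{15240138932400}{16870782162787}$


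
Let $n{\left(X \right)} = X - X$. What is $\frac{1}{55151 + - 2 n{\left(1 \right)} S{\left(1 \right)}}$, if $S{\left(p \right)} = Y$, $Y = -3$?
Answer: $\frac{1}{55151} \approx 1.8132 \cdot 10^{-5}$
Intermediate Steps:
$n{\left(X \right)} = 0$
$S{\left(p \right)} = -3$
$\frac{1}{55151 + - 2 n{\left(1 \right)} S{\left(1 \right)}} = \frac{1}{55151 + \left(-2\right) 0 \left(-3\right)} = \frac{1}{55151 + 0 \left(-3\right)} = \frac{1}{55151 + 0} = \frac{1}{55151}$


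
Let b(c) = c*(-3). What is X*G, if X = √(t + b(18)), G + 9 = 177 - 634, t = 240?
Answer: -466*√186 ≈ -6355.4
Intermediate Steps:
b(c) = -3*c
G = -466 (G = -9 + (177 - 634) = -9 - 457 = -466)
X = √186 (X = √(240 - 3*18) = √(240 - 54) = √186 ≈ 13.638)
X*G = √186*(-466) = -466*√186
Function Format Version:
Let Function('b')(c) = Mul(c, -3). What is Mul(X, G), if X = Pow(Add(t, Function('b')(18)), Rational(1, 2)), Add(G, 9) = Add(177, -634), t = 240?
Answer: Mul(-466, Pow(186, Rational(1, 2))) ≈ -6355.4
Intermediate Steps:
Function('b')(c) = Mul(-3, c)
G = -466 (G = Add(-9, Add(177, -634)) = Add(-9, -457) = -466)
X = Pow(186, Rational(1, 2)) (X = Pow(Add(240, Mul(-3, 18)), Rational(1, 2)) = Pow(Add(240, -54), Rational(1, 2)) = Pow(186, Rational(1, 2)) ≈ 13.638)
Mul(X, G) = Mul(Pow(186, Rational(1, 2)), -466) = Mul(-466, Pow(186, Rational(1, 2)))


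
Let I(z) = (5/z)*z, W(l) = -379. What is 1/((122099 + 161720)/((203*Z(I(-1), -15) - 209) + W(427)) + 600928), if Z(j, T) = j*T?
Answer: 15813/9502190645 ≈ 1.6641e-6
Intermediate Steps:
I(z) = 5
Z(j, T) = T*j
1/((122099 + 161720)/((203*Z(I(-1), -15) - 209) + W(427)) + 600928) = 1/((122099 + 161720)/((203*(-15*5) - 209) - 379) + 600928) = 1/(283819/((203*(-75) - 209) - 379) + 600928) = 1/(283819/((-15225 - 209) - 379) + 600928) = 1/(283819/(-15434 - 379) + 600928) = 1/(283819/(-15813) + 600928) = 1/(283819*(-1/15813) + 600928) = 1/(-283819/15813 + 600928) = 1/(9502190645/15813) = 15813/9502190645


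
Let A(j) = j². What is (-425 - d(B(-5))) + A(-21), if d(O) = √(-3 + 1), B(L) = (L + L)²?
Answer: 16 - I*√2 ≈ 16.0 - 1.4142*I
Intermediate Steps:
B(L) = 4*L² (B(L) = (2*L)² = 4*L²)
d(O) = I*√2 (d(O) = √(-2) = I*√2)
(-425 - d(B(-5))) + A(-21) = (-425 - I*√2) + (-21)² = (-425 - I*√2) + 441 = 16 - I*√2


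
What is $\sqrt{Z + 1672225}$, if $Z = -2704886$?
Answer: $i \sqrt{1032661} \approx 1016.2 i$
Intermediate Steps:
$\sqrt{Z + 1672225} = \sqrt{-2704886 + 1672225} = \sqrt{-1032661} = i \sqrt{1032661}$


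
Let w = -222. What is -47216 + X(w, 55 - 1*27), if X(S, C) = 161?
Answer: -47055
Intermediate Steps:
-47216 + X(w, 55 - 1*27) = -47216 + 161 = -47055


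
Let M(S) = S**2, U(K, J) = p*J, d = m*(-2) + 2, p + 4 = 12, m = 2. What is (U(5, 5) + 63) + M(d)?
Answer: 107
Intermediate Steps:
p = 8 (p = -4 + 12 = 8)
d = -2 (d = 2*(-2) + 2 = -4 + 2 = -2)
U(K, J) = 8*J
(U(5, 5) + 63) + M(d) = (8*5 + 63) + (-2)**2 = (40 + 63) + 4 = 103 + 4 = 107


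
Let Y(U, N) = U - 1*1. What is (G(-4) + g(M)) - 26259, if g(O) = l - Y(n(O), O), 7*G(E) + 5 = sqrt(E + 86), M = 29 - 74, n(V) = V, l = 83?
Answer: -182915/7 + sqrt(82)/7 ≈ -26129.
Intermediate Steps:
Y(U, N) = -1 + U (Y(U, N) = U - 1 = -1 + U)
M = -45
G(E) = -5/7 + sqrt(86 + E)/7 (G(E) = -5/7 + sqrt(E + 86)/7 = -5/7 + sqrt(86 + E)/7)
g(O) = 84 - O (g(O) = 83 - (-1 + O) = 83 + (1 - O) = 84 - O)
(G(-4) + g(M)) - 26259 = ((-5/7 + sqrt(86 - 4)/7) + (84 - 1*(-45))) - 26259 = ((-5/7 + sqrt(82)/7) + (84 + 45)) - 26259 = ((-5/7 + sqrt(82)/7) + 129) - 26259 = (898/7 + sqrt(82)/7) - 26259 = -182915/7 + sqrt(82)/7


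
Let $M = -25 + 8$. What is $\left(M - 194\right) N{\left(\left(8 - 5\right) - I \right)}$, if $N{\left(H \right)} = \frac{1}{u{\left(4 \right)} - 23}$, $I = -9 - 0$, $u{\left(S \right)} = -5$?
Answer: $\frac{211}{28} \approx 7.5357$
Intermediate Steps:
$M = -17$
$I = -9$ ($I = -9 + 0 = -9$)
$N{\left(H \right)} = - \frac{1}{28}$ ($N{\left(H \right)} = \frac{1}{-5 - 23} = \frac{1}{-28} = - \frac{1}{28}$)
$\left(M - 194\right) N{\left(\left(8 - 5\right) - I \right)} = \left(-17 - 194\right) \left(- \frac{1}{28}\right) = \left(-211\right) \left(- \frac{1}{28}\right) = \frac{211}{28}$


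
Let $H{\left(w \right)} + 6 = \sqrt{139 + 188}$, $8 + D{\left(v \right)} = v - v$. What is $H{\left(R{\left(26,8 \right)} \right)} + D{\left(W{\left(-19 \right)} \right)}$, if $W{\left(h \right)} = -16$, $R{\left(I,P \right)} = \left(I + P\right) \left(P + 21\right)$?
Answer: $-14 + \sqrt{327} \approx 4.0831$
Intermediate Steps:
$R{\left(I,P \right)} = \left(21 + P\right) \left(I + P\right)$ ($R{\left(I,P \right)} = \left(I + P\right) \left(21 + P\right) = \left(21 + P\right) \left(I + P\right)$)
$D{\left(v \right)} = -8$ ($D{\left(v \right)} = -8 + \left(v - v\right) = -8 + 0 = -8$)
$H{\left(w \right)} = -6 + \sqrt{327}$ ($H{\left(w \right)} = -6 + \sqrt{139 + 188} = -6 + \sqrt{327}$)
$H{\left(R{\left(26,8 \right)} \right)} + D{\left(W{\left(-19 \right)} \right)} = \left(-6 + \sqrt{327}\right) - 8 = -14 + \sqrt{327}$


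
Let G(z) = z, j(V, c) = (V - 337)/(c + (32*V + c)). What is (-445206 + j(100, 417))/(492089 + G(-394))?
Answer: -1795961241/1983497630 ≈ -0.90545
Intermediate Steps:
j(V, c) = (-337 + V)/(2*c + 32*V) (j(V, c) = (-337 + V)/(c + (c + 32*V)) = (-337 + V)/(2*c + 32*V))
(-445206 + j(100, 417))/(492089 + G(-394)) = (-445206 + (-337 + 100)/(2*(417 + 16*100)))/(492089 - 394) = (-445206 + (1/2)*(-237)/(417 + 1600))/491695 = (-445206 + (1/2)*(-237)/2017)*(1/491695) = (-445206 + (1/2)*(1/2017)*(-237))*(1/491695) = (-445206 - 237/4034)*(1/491695) = -1795961241/4034*1/491695 = -1795961241/1983497630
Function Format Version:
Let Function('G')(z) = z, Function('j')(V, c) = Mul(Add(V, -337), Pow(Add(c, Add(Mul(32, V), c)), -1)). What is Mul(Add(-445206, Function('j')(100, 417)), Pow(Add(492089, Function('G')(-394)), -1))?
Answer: Rational(-1795961241, 1983497630) ≈ -0.90545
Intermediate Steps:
Function('j')(V, c) = Mul(Pow(Add(Mul(2, c), Mul(32, V)), -1), Add(-337, V)) (Function('j')(V, c) = Mul(Add(-337, V), Pow(Add(c, Add(c, Mul(32, V))), -1)) = Mul(Add(-337, V), Pow(Add(Mul(2, c), Mul(32, V)), -1)) = Mul(Pow(Add(Mul(2, c), Mul(32, V)), -1), Add(-337, V)))
Mul(Add(-445206, Function('j')(100, 417)), Pow(Add(492089, Function('G')(-394)), -1)) = Mul(Add(-445206, Mul(Rational(1, 2), Pow(Add(417, Mul(16, 100)), -1), Add(-337, 100))), Pow(Add(492089, -394), -1)) = Mul(Add(-445206, Mul(Rational(1, 2), Pow(Add(417, 1600), -1), -237)), Pow(491695, -1)) = Mul(Add(-445206, Mul(Rational(1, 2), Pow(2017, -1), -237)), Rational(1, 491695)) = Mul(Add(-445206, Mul(Rational(1, 2), Rational(1, 2017), -237)), Rational(1, 491695)) = Mul(Add(-445206, Rational(-237, 4034)), Rational(1, 491695)) = Mul(Rational(-1795961241, 4034), Rational(1, 491695)) = Rational(-1795961241, 1983497630)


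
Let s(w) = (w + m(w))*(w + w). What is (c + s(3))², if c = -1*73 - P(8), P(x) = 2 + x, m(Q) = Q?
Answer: 2209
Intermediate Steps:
s(w) = 4*w² (s(w) = (w + w)*(w + w) = (2*w)*(2*w) = 4*w²)
c = -83 (c = -1*73 - (2 + 8) = -73 - 1*10 = -73 - 10 = -83)
(c + s(3))² = (-83 + 4*3²)² = (-83 + 4*9)² = (-83 + 36)² = (-47)² = 2209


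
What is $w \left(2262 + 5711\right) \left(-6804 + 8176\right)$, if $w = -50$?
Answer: $-546947800$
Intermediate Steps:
$w \left(2262 + 5711\right) \left(-6804 + 8176\right) = - 50 \left(2262 + 5711\right) \left(-6804 + 8176\right) = - 50 \cdot 7973 \cdot 1372 = \left(-50\right) 10938956 = -546947800$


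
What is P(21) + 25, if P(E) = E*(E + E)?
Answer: 907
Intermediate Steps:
P(E) = 2*E² (P(E) = E*(2*E) = 2*E²)
P(21) + 25 = 2*21² + 25 = 2*441 + 25 = 882 + 25 = 907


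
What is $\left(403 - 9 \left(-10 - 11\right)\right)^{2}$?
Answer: $350464$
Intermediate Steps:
$\left(403 - 9 \left(-10 - 11\right)\right)^{2} = \left(403 - -189\right)^{2} = \left(403 + 189\right)^{2} = 592^{2} = 350464$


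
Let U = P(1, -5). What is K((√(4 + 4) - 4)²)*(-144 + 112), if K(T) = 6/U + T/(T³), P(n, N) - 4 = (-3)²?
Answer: -605/26 - 6*√2 ≈ -31.755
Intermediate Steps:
P(n, N) = 13 (P(n, N) = 4 + (-3)² = 4 + 9 = 13)
U = 13
K(T) = 6/13 + T⁻² (K(T) = 6/13 + T/(T³) = 6*(1/13) + T/T³ = 6/13 + T⁻²)
K((√(4 + 4) - 4)²)*(-144 + 112) = (6/13 + ((√(4 + 4) - 4)²)⁻²)*(-144 + 112) = (6/13 + ((√8 - 4)²)⁻²)*(-32) = (6/13 + ((2*√2 - 4)²)⁻²)*(-32) = (6/13 + ((-4 + 2*√2)²)⁻²)*(-32) = (6/13 + (-4 + 2*√2)⁻⁴)*(-32) = -192/13 - 32/(-4 + 2*√2)⁴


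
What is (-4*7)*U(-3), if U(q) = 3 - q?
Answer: -168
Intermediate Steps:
(-4*7)*U(-3) = (-4*7)*(3 - 1*(-3)) = -28*(3 + 3) = -28*6 = -168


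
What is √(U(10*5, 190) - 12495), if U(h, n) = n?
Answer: I*√12305 ≈ 110.93*I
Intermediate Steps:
√(U(10*5, 190) - 12495) = √(190 - 12495) = √(-12305) = I*√12305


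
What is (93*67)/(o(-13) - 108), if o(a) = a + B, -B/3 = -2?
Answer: -6231/115 ≈ -54.183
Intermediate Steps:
B = 6 (B = -3*(-2) = 6)
o(a) = 6 + a (o(a) = a + 6 = 6 + a)
(93*67)/(o(-13) - 108) = (93*67)/((6 - 13) - 108) = 6231/(-7 - 108) = 6231/(-115) = 6231*(-1/115) = -6231/115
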